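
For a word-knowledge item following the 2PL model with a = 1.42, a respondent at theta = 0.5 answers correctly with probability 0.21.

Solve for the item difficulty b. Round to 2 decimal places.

P(theta) = 1 / (1 + exp(−a(theta − b)))
logit(0.21) = ln(0.21/0.79) = -1.3249
b = theta − logit/(a) = 0.5 − (-1.3249)/1.4200 = 1.4330

1.43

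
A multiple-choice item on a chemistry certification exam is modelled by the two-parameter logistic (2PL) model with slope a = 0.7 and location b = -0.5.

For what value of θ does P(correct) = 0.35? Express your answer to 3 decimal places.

-1.384

P(θ) = 1 / (1 + exp(−a(θ − b)))
logit = ln(0.3500/0.6500) = -0.6190
θ = b + logit/(a) = -0.5 + (-0.6190)/0.7000 = -1.3843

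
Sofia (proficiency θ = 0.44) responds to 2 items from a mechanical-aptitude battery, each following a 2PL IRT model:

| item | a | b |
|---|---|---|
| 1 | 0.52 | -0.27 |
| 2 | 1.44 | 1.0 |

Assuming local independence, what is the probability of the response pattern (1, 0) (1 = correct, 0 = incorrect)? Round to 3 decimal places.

P(θ) = 1 / (1 + exp(−a(θ − b)))
P_1 = 1/(1+e^{-0.3692}) = 0.5913
P_2 = 1/(1+e^{0.8064}) = 0.3087
L = P_1 × (1−P_2) = 0.5913 × 0.6913 = 0.40877

0.409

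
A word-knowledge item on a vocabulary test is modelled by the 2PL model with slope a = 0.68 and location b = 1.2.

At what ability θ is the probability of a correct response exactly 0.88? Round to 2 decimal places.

4.13

P(θ) = 1 / (1 + exp(−a(θ − b)))
logit = ln(0.8800/0.1200) = 1.9924
θ = b + logit/(a) = 1.2 + 1.9924/0.6800 = 4.1300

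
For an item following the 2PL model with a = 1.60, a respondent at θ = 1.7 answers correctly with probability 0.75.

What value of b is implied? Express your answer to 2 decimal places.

P(θ) = 1 / (1 + exp(−a(θ − b)))
logit(0.75) = ln(0.75/0.25) = 1.0986
b = θ − logit/(a) = 1.7 − 1.0986/1.6000 = 1.0134

1.01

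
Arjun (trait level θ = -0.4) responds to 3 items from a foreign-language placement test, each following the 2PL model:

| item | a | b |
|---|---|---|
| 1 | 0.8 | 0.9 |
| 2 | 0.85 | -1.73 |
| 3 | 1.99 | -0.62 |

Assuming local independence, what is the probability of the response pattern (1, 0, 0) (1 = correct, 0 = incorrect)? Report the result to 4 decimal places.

0.0250

P(θ) = 1 / (1 + exp(−a(θ − b)))
P_1 = 1/(1+e^{1.0400}) = 0.2611
P_2 = 1/(1+e^{-1.1305}) = 0.7559
P_3 = 1/(1+e^{-0.4378}) = 0.6077
L = P_1 × (1−P_2) × (1−P_3) = 0.2611 × 0.2441 × 0.3923 = 0.02500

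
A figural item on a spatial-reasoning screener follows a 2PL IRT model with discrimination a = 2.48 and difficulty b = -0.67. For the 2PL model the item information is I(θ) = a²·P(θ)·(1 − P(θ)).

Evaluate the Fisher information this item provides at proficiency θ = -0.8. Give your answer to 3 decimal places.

P = 1/(1+e^{0.3224}) = 0.4201
P(1−P) = 0.4201 × 0.5799 = 0.2436
I = a² × P(1−P) = 2.48² × 0.2436 = 1.49833

1.498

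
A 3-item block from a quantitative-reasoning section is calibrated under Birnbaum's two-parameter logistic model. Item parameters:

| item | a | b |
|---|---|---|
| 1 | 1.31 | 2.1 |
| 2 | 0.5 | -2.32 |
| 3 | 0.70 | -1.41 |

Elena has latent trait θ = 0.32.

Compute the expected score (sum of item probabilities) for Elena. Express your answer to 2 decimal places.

1.65

P(θ) = 1 / (1 + exp(−a(θ − b)))
P_1 = 1/(1+e^{2.3318}) = 0.0885
P_2 = 1/(1+e^{-1.3200}) = 0.7892
P_3 = 1/(1+e^{-1.2110}) = 0.7705
E[score] = 0.0885 + 0.7892 + 0.7705 = 1.6482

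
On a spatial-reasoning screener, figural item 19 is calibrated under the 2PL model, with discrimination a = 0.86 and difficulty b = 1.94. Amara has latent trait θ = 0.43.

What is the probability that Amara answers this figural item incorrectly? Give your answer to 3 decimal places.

P(θ) = 1 / (1 + exp(−a(θ − b)))
Exponent: 0.86 × (0.43 − 1.94) = -1.2986
1/(1 + e^{1.2986}) = 0.2144
P(incorrect) = 1 − 0.2144 = 0.7856

0.786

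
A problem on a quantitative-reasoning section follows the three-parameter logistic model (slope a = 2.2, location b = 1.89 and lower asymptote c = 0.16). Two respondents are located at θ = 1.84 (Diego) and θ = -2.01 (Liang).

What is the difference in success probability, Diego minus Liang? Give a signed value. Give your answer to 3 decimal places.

P(θ) = c + (1 − c) · 1 / (1 + exp(−a(θ − b)))
P(Diego) = 0.5569  [exponent -0.1100]
P(Liang) = 0.1602  [exponent -8.5800]
Difference = 0.5569 − 0.1602 = 0.3968

0.397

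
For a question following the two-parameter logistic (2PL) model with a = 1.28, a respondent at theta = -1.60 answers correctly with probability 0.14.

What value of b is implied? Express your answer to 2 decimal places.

P(theta) = 1 / (1 + exp(−a(theta − b)))
logit(0.14) = ln(0.14/0.86) = -1.8153
b = theta − logit/(a) = -1.60 − (-1.8153)/1.2800 = -0.1818

-0.18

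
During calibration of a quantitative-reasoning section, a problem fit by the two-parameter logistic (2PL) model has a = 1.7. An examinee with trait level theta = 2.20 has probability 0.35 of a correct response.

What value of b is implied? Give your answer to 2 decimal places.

2.56

P(theta) = 1 / (1 + exp(−a(theta − b)))
logit(0.35) = ln(0.35/0.65) = -0.6190
b = theta − logit/(a) = 2.20 − (-0.6190)/1.7000 = 2.5641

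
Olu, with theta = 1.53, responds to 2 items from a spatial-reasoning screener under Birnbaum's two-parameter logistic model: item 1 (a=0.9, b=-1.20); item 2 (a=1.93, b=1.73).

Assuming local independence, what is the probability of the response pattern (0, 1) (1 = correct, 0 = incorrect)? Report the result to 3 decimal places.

0.032

P(theta) = 1 / (1 + exp(−a(theta − b)))
P_1 = 1/(1+e^{-2.4570}) = 0.9211
P_2 = 1/(1+e^{0.3860}) = 0.4047
L = (1−P_1) × P_2 = 0.0789 × 0.4047 = 0.03194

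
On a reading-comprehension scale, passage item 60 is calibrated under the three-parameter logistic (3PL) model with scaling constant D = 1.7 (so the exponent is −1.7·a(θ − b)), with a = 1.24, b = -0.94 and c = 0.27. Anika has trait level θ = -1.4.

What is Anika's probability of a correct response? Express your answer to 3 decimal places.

P(θ) = c + (1 − c) · 1 / (1 + exp(−D·a(θ − b)))
Exponent: 1.7 × 1.24 × (-1.4 − (-0.94)) = -0.9697
1/(1 + e^{0.9697}) = 0.2749
P = 0.27 + 0.73 × 0.2749 = 0.4707

0.471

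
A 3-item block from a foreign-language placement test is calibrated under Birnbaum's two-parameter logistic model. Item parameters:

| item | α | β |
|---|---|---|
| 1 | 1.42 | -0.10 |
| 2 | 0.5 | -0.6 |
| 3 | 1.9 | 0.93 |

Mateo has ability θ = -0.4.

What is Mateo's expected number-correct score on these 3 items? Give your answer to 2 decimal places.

0.99

P(θ) = 1 / (1 + exp(−α(θ − β)))
P_1 = 1/(1+e^{0.4260}) = 0.3951
P_2 = 1/(1+e^{-0.1000}) = 0.5250
P_3 = 1/(1+e^{2.5270}) = 0.0740
E[score] = 0.3951 + 0.5250 + 0.0740 = 0.9940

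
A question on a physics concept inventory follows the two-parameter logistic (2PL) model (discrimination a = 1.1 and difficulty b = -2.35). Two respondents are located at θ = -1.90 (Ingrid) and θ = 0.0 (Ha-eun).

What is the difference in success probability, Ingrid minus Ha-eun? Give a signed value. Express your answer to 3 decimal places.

P(θ) = 1 / (1 + exp(−a(θ − b)))
P(Ingrid) = 0.6213  [exponent 0.4950]
P(Ha-eun) = 0.9299  [exponent 2.5850]
Difference = 0.6213 − 0.9299 = -0.3086

-0.309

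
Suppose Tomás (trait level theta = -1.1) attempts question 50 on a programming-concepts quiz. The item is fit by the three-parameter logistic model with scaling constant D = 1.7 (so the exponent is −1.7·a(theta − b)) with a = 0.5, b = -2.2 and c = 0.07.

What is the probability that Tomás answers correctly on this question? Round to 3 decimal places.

P(theta) = c + (1 − c) · 1 / (1 + exp(−D·a(theta − b)))
Exponent: 1.7 × 0.5 × (-1.1 − (-2.2)) = 0.9350
1/(1 + e^{-0.9350}) = 0.7181
P = 0.07 + 0.93 × 0.7181 = 0.7378

0.738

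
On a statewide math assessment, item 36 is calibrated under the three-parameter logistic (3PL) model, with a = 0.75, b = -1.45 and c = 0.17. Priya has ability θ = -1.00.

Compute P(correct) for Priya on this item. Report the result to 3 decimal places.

0.654

P(θ) = c + (1 − c) · 1 / (1 + exp(−a(θ − b)))
Exponent: 0.75 × (-1.00 − (-1.45)) = 0.3375
1/(1 + e^{-0.3375}) = 0.5836
P = 0.17 + 0.83 × 0.5836 = 0.6544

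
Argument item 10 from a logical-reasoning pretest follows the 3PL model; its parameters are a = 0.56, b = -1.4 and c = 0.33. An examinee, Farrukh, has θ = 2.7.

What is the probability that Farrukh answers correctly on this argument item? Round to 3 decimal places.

P(θ) = c + (1 − c) · 1 / (1 + exp(−a(θ − b)))
Exponent: 0.56 × (2.7 − (-1.4)) = 2.2960
1/(1 + e^{-2.2960}) = 0.9085
P = 0.33 + 0.67 × 0.9085 = 0.9387

0.939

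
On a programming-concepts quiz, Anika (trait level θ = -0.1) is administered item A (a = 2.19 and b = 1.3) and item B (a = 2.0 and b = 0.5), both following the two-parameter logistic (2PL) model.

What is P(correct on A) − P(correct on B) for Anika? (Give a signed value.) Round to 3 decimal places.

P(θ) = 1 / (1 + exp(−a(θ − b)))
P_A = 0.0445
P_B = 0.2315
P_A − P_B = -0.1869

-0.187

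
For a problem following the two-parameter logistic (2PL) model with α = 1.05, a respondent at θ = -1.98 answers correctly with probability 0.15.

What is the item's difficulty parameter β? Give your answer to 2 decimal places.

-0.33

P(θ) = 1 / (1 + exp(−α(θ − β)))
logit(0.15) = ln(0.15/0.85) = -1.7346
β = θ − logit/(α) = -1.98 − (-1.7346)/1.0500 = -0.3280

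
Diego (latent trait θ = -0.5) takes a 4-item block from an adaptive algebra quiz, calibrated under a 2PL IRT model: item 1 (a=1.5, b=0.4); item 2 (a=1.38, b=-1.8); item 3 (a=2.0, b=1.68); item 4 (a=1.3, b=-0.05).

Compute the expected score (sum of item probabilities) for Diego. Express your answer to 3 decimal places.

1.434

P(θ) = 1 / (1 + exp(−a(θ − b)))
P_1 = 1/(1+e^{1.3500}) = 0.2059
P_2 = 1/(1+e^{-1.7940}) = 0.8574
P_3 = 1/(1+e^{4.3600}) = 0.0126
P_4 = 1/(1+e^{0.5850}) = 0.3578
E[score] = 0.2059 + 0.8574 + 0.0126 + 0.3578 = 1.4337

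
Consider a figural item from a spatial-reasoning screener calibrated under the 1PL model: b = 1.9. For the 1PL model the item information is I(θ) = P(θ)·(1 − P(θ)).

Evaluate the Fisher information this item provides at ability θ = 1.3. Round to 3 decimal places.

0.229

P = 1/(1+e^{0.6000}) = 0.3543
P(1−P) = 0.3543 × 0.6457 = 0.2288
I = P(1−P) = 0.22878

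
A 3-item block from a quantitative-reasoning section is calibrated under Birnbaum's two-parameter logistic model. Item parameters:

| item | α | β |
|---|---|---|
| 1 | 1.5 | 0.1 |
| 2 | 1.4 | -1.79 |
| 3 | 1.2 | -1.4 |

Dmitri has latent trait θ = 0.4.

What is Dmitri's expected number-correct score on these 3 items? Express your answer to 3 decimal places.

2.463

P(θ) = 1 / (1 + exp(−α(θ − β)))
P_1 = 1/(1+e^{-0.4500}) = 0.6106
P_2 = 1/(1+e^{-3.0660}) = 0.9555
P_3 = 1/(1+e^{-2.1600}) = 0.8966
E[score] = 0.6106 + 0.9555 + 0.8966 = 2.4627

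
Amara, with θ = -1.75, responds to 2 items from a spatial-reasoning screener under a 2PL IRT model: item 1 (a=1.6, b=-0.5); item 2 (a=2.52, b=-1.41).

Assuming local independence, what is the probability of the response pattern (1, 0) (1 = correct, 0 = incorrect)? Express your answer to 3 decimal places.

0.084

P(θ) = 1 / (1 + exp(−a(θ − b)))
P_1 = 1/(1+e^{2.0000}) = 0.1192
P_2 = 1/(1+e^{0.8568}) = 0.2980
L = P_1 × (1−P_2) = 0.1192 × 0.7020 = 0.08368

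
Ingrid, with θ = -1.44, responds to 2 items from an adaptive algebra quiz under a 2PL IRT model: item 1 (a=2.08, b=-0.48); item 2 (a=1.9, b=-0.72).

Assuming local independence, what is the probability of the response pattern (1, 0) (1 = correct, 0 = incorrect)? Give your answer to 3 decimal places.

P(θ) = 1 / (1 + exp(−a(θ − b)))
P_1 = 1/(1+e^{1.9968}) = 0.1195
P_2 = 1/(1+e^{1.3680}) = 0.2029
L = P_1 × (1−P_2) = 0.1195 × 0.7971 = 0.09528

0.095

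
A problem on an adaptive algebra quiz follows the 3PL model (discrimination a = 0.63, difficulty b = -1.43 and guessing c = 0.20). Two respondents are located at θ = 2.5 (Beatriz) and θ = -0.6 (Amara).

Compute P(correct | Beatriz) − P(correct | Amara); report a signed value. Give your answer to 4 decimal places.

P(θ) = c + (1 − c) · 1 / (1 + exp(−a(θ − b)))
P(Beatriz) = 0.9379  [exponent 2.4759]
P(Amara) = 0.7023  [exponent 0.5229]
Difference = 0.9379 − 0.7023 = 0.2357

0.2357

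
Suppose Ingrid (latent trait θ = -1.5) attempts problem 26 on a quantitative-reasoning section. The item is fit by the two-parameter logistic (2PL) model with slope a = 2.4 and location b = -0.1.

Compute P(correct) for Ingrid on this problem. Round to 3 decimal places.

P(θ) = 1 / (1 + exp(−a(θ − b)))
Exponent: 2.4 × (-1.5 − (-0.1)) = -3.3600
1/(1 + e^{3.3600}) = 0.0336

0.034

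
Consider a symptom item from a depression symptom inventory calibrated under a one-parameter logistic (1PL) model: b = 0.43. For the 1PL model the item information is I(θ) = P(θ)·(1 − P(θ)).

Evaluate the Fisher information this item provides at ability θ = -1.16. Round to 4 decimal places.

0.1407

P = 1/(1+e^{1.5900}) = 0.1694
P(1−P) = 0.1694 × 0.8306 = 0.1407
I = P(1−P) = 0.14069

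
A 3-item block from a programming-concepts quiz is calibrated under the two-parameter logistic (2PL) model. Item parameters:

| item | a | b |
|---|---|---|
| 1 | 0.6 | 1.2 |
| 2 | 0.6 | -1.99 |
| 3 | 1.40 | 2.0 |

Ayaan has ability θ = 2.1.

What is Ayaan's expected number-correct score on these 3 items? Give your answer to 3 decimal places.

2.088

P(θ) = 1 / (1 + exp(−a(θ − b)))
P_1 = 1/(1+e^{-0.5400}) = 0.6318
P_2 = 1/(1+e^{-2.4540}) = 0.9209
P_3 = 1/(1+e^{-0.1400}) = 0.5349
E[score] = 0.6318 + 0.9209 + 0.5349 = 2.0876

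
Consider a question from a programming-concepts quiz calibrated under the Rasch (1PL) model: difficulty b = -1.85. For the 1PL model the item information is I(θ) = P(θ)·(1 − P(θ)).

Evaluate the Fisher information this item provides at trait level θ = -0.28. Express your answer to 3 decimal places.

0.143

P = 1/(1+e^{-1.5700}) = 0.8278
P(1−P) = 0.8278 × 0.1722 = 0.1426
I = P(1−P) = 0.14256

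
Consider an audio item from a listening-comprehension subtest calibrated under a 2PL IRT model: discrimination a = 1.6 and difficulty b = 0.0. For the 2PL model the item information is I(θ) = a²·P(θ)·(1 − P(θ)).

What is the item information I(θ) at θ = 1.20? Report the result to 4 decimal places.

P = 1/(1+e^{-1.9200}) = 0.8721
P(1−P) = 0.8721 × 0.1279 = 0.1115
I = a² × P(1−P) = 1.6² × 0.1115 = 0.28547

0.2855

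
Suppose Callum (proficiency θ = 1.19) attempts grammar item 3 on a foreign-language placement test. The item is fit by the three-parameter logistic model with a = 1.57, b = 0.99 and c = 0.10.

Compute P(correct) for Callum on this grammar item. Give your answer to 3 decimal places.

0.620

P(θ) = c + (1 − c) · 1 / (1 + exp(−a(θ − b)))
Exponent: 1.57 × (1.19 − 0.99) = 0.3140
1/(1 + e^{-0.3140}) = 0.5779
P = 0.10 + 0.90 × 0.5779 = 0.6201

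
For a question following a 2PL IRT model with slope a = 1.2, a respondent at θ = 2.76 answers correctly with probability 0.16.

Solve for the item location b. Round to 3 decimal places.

4.142

P(θ) = 1 / (1 + exp(−a(θ − b)))
logit(0.16) = ln(0.16/0.84) = -1.6582
b = θ − logit/(a) = 2.76 − (-1.6582)/1.2000 = 4.1419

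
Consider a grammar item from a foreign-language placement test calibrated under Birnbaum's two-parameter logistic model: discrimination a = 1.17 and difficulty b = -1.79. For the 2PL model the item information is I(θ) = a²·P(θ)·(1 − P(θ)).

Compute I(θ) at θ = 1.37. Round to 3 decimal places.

P = 1/(1+e^{-3.6972}) = 0.9758
P(1−P) = 0.9758 × 0.0242 = 0.0236
I = a² × P(1−P) = 1.17² × 0.0236 = 0.03232

0.032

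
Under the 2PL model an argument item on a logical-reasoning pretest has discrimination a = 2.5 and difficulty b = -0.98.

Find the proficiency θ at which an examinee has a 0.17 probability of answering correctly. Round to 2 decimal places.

P(θ) = 1 / (1 + exp(−a(θ − b)))
logit = ln(0.1700/0.8300) = -1.5856
θ = b + logit/(a) = -0.98 + (-1.5856)/2.5000 = -1.6143

-1.61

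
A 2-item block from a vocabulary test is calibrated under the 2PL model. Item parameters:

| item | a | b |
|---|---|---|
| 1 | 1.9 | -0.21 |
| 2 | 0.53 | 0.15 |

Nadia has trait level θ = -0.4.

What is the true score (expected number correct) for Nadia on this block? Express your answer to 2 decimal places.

P(θ) = 1 / (1 + exp(−a(θ − b)))
P_1 = 1/(1+e^{0.3610}) = 0.4107
P_2 = 1/(1+e^{0.2915}) = 0.4276
E[score] = 0.4107 + 0.4276 = 0.8384

0.84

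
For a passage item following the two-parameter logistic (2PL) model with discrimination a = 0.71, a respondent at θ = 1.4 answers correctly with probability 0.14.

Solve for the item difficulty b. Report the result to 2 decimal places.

3.96

P(θ) = 1 / (1 + exp(−a(θ − b)))
logit(0.14) = ln(0.14/0.86) = -1.8153
b = θ − logit/(a) = 1.4 − (-1.8153)/0.7100 = 3.9567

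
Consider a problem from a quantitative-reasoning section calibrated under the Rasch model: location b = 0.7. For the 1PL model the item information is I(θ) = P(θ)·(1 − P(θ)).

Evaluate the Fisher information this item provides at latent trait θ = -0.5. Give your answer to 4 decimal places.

P = 1/(1+e^{1.2000}) = 0.2315
P(1−P) = 0.2315 × 0.7685 = 0.1779
I = P(1−P) = 0.17789

0.1779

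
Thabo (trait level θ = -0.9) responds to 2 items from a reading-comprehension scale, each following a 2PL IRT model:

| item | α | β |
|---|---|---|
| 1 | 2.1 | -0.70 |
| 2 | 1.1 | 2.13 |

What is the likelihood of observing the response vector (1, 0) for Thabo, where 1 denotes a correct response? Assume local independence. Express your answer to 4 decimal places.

0.3829

P(θ) = 1 / (1 + exp(−α(θ − β)))
P_1 = 1/(1+e^{0.4200}) = 0.3965
P_2 = 1/(1+e^{3.3330}) = 0.0345
L = P_1 × (1−P_2) = 0.3965 × 0.9655 = 0.38285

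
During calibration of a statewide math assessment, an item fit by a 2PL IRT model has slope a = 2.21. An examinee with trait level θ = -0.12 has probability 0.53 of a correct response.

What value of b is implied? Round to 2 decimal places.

P(θ) = 1 / (1 + exp(−a(θ − b)))
logit(0.53) = ln(0.53/0.47) = 0.1201
b = θ − logit/(a) = -0.12 − 0.1201/2.2100 = -0.1744

-0.17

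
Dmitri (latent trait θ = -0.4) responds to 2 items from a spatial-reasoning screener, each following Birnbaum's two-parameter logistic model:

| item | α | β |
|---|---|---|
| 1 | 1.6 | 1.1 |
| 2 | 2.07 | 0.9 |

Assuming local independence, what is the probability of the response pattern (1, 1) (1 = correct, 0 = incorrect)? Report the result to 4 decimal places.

0.0053

P(θ) = 1 / (1 + exp(−α(θ − β)))
P_1 = 1/(1+e^{2.4000}) = 0.0832
P_2 = 1/(1+e^{2.6910}) = 0.0635
L = P_1 × P_2 = 0.0832 × 0.0635 = 0.00528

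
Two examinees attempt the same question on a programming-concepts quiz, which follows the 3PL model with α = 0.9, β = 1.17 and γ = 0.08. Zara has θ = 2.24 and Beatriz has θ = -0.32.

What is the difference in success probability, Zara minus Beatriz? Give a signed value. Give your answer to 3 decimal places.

P(θ) = γ + (1 − γ) · 1 / (1 + exp(−α(θ − β)))
P(Zara) = 0.7458  [exponent 0.9630]
P(Beatriz) = 0.2708  [exponent -1.3410]
Difference = 0.7458 − 0.2708 = 0.4751

0.475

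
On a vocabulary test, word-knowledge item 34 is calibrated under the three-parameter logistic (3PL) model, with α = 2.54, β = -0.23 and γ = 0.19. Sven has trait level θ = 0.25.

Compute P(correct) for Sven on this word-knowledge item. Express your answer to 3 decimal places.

0.815

P(θ) = γ + (1 − γ) · 1 / (1 + exp(−α(θ − β)))
Exponent: 2.54 × (0.25 − (-0.23)) = 1.2192
1/(1 + e^{-1.2192}) = 0.7719
P = 0.19 + 0.81 × 0.7719 = 0.8153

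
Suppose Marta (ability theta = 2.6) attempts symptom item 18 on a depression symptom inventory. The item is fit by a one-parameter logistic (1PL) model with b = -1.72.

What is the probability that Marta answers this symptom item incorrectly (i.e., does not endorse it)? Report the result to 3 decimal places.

P(theta) = 1 / (1 + exp(−(theta − b)))
Exponent: (2.6 − (-1.72)) = 4.3200
1/(1 + e^{-4.3200}) = 0.9869
P = 0.9869
P(incorrect) = 1 − 0.9869 = 0.0131

0.013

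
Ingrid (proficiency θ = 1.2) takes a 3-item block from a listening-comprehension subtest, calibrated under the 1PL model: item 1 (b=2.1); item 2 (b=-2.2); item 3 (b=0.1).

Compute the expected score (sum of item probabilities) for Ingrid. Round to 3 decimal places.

P(θ) = 1 / (1 + exp(−(θ − b)))
P_1 = 1/(1+e^{0.9000}) = 0.2891
P_2 = 1/(1+e^{-3.4000}) = 0.9677
P_3 = 1/(1+e^{-1.1000}) = 0.7503
E[score] = 0.2891 + 0.9677 + 0.7503 = 2.0070

2.007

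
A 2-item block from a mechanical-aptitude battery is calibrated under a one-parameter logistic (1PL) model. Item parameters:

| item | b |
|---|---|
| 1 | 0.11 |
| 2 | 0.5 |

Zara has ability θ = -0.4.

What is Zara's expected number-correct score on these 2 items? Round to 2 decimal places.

P(θ) = 1 / (1 + exp(−(θ − b)))
P_1 = 1/(1+e^{0.5100}) = 0.3752
P_2 = 1/(1+e^{0.9000}) = 0.2891
E[score] = 0.3752 + 0.2891 = 0.6642

0.66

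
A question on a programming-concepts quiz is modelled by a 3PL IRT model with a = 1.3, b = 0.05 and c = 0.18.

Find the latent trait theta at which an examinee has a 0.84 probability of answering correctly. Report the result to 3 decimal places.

1.140

P(theta) = c + (1 − c) · 1 / (1 + exp(−a(theta − b)))
Remove guessing floor: (0.84 − 0.18)/(1 − 0.18) = 0.8049
logit = ln(0.8049/0.1951) = 1.4171
theta = b + logit/(a) = 0.05 + 1.4171/1.3000 = 1.1401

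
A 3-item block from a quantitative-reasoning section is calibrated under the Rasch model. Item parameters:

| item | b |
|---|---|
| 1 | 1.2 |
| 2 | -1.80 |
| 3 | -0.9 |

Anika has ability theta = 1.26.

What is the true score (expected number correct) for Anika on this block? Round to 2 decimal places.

2.37

P(theta) = 1 / (1 + exp(−(theta − b)))
P_1 = 1/(1+e^{-0.0600}) = 0.5150
P_2 = 1/(1+e^{-3.0600}) = 0.9552
P_3 = 1/(1+e^{-2.1600}) = 0.8966
E[score] = 0.5150 + 0.9552 + 0.8966 = 2.3668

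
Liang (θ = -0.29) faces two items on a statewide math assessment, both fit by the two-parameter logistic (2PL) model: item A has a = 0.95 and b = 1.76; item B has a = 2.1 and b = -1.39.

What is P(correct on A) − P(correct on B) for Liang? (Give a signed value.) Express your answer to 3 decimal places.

-0.785

P(θ) = 1 / (1 + exp(−a(θ − b)))
P_A = 0.1248
P_B = 0.9097
P_A − P_B = -0.7849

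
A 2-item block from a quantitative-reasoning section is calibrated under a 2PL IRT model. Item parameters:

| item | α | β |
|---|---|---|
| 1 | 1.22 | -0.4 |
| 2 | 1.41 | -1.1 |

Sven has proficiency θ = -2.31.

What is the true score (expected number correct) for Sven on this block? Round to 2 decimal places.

0.24

P(θ) = 1 / (1 + exp(−α(θ − β)))
P_1 = 1/(1+e^{2.3302}) = 0.0887
P_2 = 1/(1+e^{1.7061}) = 0.1537
E[score] = 0.0887 + 0.1537 = 0.2423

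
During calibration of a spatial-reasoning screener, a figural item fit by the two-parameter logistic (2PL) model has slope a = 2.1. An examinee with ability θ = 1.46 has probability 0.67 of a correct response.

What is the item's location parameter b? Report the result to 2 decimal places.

P(θ) = 1 / (1 + exp(−a(θ − b)))
logit(0.67) = ln(0.67/0.33) = 0.7082
b = θ − logit/(a) = 1.46 − 0.7082/2.1000 = 1.1228

1.12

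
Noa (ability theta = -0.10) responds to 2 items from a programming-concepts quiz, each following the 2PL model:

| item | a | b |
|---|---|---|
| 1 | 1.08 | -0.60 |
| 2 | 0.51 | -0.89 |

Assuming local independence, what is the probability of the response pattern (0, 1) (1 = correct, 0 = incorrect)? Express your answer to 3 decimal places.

P(theta) = 1 / (1 + exp(−a(theta − b)))
P_1 = 1/(1+e^{-0.5400}) = 0.6318
P_2 = 1/(1+e^{-0.4029}) = 0.5994
L = (1−P_1) × P_2 = 0.3682 × 0.5994 = 0.22069

0.221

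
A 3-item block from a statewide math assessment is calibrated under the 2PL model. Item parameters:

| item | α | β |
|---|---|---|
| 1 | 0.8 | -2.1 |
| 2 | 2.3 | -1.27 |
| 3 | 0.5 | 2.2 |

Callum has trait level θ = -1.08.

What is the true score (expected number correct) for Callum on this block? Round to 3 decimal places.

P(θ) = 1 / (1 + exp(−α(θ − β)))
P_1 = 1/(1+e^{-0.8160}) = 0.6934
P_2 = 1/(1+e^{-0.4370}) = 0.6075
P_3 = 1/(1+e^{1.6400}) = 0.1625
E[score] = 0.6934 + 0.6075 + 0.1625 = 1.4634

1.463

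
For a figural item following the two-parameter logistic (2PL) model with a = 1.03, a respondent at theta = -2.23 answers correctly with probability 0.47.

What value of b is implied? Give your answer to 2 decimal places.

-2.11

P(theta) = 1 / (1 + exp(−a(theta − b)))
logit(0.47) = ln(0.47/0.53) = -0.1201
b = theta − logit/(a) = -2.23 − (-0.1201)/1.0300 = -2.1134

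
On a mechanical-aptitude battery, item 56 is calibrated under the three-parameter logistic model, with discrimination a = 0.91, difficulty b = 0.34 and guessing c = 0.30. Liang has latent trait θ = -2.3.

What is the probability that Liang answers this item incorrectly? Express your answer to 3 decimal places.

0.642

P(θ) = c + (1 − c) · 1 / (1 + exp(−a(θ − b)))
Exponent: 0.91 × (-2.3 − 0.34) = -2.4024
1/(1 + e^{2.4024}) = 0.0830
P = 0.30 + 0.70 × 0.0830 = 0.3581
P(incorrect) = 1 − 0.3581 = 0.6419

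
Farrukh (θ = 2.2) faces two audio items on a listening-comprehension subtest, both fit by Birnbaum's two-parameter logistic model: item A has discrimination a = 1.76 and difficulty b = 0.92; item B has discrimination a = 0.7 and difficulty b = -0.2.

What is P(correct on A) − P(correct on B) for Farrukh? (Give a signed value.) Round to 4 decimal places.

0.0620

P(θ) = 1 / (1 + exp(−a(θ − b)))
P_A = 0.9049
P_B = 0.8429
P_A − P_B = 0.0620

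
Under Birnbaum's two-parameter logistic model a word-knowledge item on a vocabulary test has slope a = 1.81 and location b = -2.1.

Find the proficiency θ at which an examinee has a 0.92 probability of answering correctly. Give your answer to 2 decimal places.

P(θ) = 1 / (1 + exp(−a(θ − b)))
logit = ln(0.9200/0.0800) = 2.4423
θ = b + logit/(a) = -2.1 + 2.4423/1.8100 = -0.7506

-0.75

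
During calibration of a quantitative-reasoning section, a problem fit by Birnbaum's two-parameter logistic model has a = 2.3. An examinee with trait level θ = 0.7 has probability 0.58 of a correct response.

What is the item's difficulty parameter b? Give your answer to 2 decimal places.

P(θ) = 1 / (1 + exp(−a(θ − b)))
logit(0.58) = ln(0.58/0.42) = 0.3228
b = θ − logit/(a) = 0.7 − 0.3228/2.3000 = 0.5597

0.56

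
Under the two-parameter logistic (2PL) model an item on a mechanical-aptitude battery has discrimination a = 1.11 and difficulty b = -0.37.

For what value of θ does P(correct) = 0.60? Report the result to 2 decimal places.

0.00

P(θ) = 1 / (1 + exp(−a(θ − b)))
logit = ln(0.6000/0.4000) = 0.4055
θ = b + logit/(a) = -0.37 + 0.4055/1.1100 = -0.0047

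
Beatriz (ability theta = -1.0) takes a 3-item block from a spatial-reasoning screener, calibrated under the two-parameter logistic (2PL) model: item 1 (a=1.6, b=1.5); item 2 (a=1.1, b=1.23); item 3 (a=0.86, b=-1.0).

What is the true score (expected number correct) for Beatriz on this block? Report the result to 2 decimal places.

0.60

P(theta) = 1 / (1 + exp(−a(theta − b)))
P_1 = 1/(1+e^{4.0000}) = 0.0180
P_2 = 1/(1+e^{2.4530}) = 0.0792
P_3 = 1/(1+e^{0.0000}) = 0.5000
E[score] = 0.0180 + 0.0792 + 0.5000 = 0.5972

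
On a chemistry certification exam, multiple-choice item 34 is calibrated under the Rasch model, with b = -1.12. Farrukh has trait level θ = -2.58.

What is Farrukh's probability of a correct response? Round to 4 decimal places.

P(θ) = 1 / (1 + exp(−(θ − b)))
Exponent: (-2.58 − (-1.12)) = -1.4600
1/(1 + e^{1.4600}) = 0.1885
P = 0.1885

0.1885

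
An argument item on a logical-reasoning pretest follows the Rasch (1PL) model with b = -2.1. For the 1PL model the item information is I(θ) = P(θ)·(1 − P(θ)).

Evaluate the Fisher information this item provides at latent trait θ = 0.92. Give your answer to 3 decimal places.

P = 1/(1+e^{-3.0200}) = 0.9535
P(1−P) = 0.9535 × 0.0465 = 0.0444
I = P(1−P) = 0.04437

0.044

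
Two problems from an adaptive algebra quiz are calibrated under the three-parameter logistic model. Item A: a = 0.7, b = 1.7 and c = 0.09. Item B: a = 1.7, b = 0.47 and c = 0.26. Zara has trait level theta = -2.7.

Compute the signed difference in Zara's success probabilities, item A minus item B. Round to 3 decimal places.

P(theta) = c + (1 − c) · 1 / (1 + exp(−a(theta − b)))
P_A = 0.1300
P_B = 0.2634
P_A − P_B = -0.1334

-0.133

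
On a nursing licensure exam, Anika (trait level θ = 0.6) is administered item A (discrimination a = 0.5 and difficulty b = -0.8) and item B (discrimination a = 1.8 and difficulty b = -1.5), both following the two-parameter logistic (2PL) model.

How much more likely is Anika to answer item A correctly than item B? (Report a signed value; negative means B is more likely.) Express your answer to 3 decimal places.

P(θ) = 1 / (1 + exp(−a(θ − b)))
P_A = 0.6682
P_B = 0.9777
P_A − P_B = -0.3095

-0.309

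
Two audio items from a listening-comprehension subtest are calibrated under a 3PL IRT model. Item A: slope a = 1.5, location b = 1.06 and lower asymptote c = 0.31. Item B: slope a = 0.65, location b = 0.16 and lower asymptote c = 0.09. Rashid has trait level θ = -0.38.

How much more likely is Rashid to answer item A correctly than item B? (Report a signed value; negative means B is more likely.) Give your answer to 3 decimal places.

-0.085

P(θ) = c + (1 − c) · 1 / (1 + exp(−a(θ − b)))
P_A = 0.3813
P_B = 0.4660
P_A − P_B = -0.0846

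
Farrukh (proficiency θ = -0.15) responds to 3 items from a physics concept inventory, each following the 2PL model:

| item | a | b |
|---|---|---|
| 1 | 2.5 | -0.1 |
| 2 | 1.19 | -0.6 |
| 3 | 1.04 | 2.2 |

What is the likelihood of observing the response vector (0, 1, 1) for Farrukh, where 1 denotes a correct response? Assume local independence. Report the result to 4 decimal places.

0.0268

P(θ) = 1 / (1 + exp(−a(θ − b)))
P_1 = 1/(1+e^{0.1250}) = 0.4688
P_2 = 1/(1+e^{-0.5355}) = 0.6308
P_3 = 1/(1+e^{2.4440}) = 0.0799
L = (1−P_1) × P_2 × P_3 = 0.5312 × 0.6308 × 0.0799 = 0.02676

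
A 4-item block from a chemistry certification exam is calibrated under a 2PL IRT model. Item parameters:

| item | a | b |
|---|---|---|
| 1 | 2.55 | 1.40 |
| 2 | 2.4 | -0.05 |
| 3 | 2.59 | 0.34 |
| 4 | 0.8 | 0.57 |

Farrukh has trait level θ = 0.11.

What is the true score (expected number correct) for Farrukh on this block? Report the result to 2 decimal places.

P(θ) = 1 / (1 + exp(−a(θ − b)))
P_1 = 1/(1+e^{3.2895}) = 0.0359
P_2 = 1/(1+e^{-0.3840}) = 0.5948
P_3 = 1/(1+e^{0.5957}) = 0.3553
P_4 = 1/(1+e^{0.3680}) = 0.4090
E[score] = 0.0359 + 0.5948 + 0.3553 + 0.4090 = 1.3951

1.40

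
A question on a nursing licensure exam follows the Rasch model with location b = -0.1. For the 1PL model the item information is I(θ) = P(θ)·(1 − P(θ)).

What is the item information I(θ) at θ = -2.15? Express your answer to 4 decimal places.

0.1010

P = 1/(1+e^{2.0500}) = 0.1141
P(1−P) = 0.1141 × 0.8859 = 0.1010
I = P(1−P) = 0.10104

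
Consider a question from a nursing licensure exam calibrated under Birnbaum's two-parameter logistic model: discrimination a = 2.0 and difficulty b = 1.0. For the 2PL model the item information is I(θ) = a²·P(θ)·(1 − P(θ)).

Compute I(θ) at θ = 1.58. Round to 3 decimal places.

0.727

P = 1/(1+e^{-1.1600}) = 0.7613
P(1−P) = 0.7613 × 0.2387 = 0.1817
I = a² × P(1−P) = 2.0² × 0.1817 = 0.72682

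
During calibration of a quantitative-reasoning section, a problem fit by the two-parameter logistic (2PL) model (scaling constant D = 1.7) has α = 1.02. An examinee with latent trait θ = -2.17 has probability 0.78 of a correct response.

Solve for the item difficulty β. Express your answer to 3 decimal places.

-2.900

P(θ) = 1 / (1 + exp(−D·α(θ − β)))
logit(0.78) = ln(0.78/0.22) = 1.2657
β = θ − logit/(1.7·α) = -2.17 − 1.2657/1.7340 = -2.8999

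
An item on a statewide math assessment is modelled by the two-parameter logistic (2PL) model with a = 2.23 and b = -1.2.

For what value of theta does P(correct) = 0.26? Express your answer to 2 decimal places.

-1.67

P(theta) = 1 / (1 + exp(−a(theta − b)))
logit = ln(0.2600/0.7400) = -1.0460
theta = b + logit/(a) = -1.2 + (-1.0460)/2.2300 = -1.6690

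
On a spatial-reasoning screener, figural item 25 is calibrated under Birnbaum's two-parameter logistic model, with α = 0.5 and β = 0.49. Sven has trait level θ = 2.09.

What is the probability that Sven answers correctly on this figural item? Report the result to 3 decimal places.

P(θ) = 1 / (1 + exp(−α(θ − β)))
Exponent: 0.5 × (2.09 − 0.49) = 0.8000
1/(1 + e^{-0.8000}) = 0.6900

0.690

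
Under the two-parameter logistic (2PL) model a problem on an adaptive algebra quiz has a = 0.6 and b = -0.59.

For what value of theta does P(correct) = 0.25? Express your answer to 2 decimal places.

-2.42

P(theta) = 1 / (1 + exp(−a(theta − b)))
logit = ln(0.2500/0.7500) = -1.0986
theta = b + logit/(a) = -0.59 + (-1.0986)/0.6000 = -2.4210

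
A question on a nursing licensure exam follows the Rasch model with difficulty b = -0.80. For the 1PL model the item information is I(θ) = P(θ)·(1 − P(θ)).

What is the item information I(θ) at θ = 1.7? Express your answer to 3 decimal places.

0.070

P = 1/(1+e^{-2.5000}) = 0.9241
P(1−P) = 0.9241 × 0.0759 = 0.0701
I = P(1−P) = 0.07010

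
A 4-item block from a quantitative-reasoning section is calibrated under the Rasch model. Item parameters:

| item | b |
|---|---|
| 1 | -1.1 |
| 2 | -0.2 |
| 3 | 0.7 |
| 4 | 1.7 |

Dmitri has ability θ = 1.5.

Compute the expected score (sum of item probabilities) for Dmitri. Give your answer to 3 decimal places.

P(θ) = 1 / (1 + exp(−(θ − b)))
P_1 = 1/(1+e^{-2.6000}) = 0.9309
P_2 = 1/(1+e^{-1.7000}) = 0.8455
P_3 = 1/(1+e^{-0.8000}) = 0.6900
P_4 = 1/(1+e^{0.2000}) = 0.4502
E[score] = 0.9309 + 0.8455 + 0.6900 + 0.4502 = 2.9165

2.917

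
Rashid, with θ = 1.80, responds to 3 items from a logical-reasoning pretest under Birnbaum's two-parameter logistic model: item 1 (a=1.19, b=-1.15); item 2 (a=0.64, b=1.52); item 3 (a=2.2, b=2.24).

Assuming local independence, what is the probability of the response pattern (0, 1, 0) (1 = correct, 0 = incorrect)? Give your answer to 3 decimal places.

0.011

P(θ) = 1 / (1 + exp(−a(θ − b)))
P_1 = 1/(1+e^{-3.5105}) = 0.9710
P_2 = 1/(1+e^{-0.1792}) = 0.5447
P_3 = 1/(1+e^{0.9680}) = 0.2753
L = (1−P_1) × P_2 × (1−P_3) = 0.0290 × 0.5447 × 0.7247 = 0.01145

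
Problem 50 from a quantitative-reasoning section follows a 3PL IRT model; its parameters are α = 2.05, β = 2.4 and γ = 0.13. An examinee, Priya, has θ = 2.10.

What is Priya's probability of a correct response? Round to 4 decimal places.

0.4353

P(θ) = γ + (1 − γ) · 1 / (1 + exp(−α(θ − β)))
Exponent: 2.05 × (2.10 − 2.4) = -0.6150
1/(1 + e^{0.6150}) = 0.3509
P = 0.13 + 0.87 × 0.3509 = 0.4353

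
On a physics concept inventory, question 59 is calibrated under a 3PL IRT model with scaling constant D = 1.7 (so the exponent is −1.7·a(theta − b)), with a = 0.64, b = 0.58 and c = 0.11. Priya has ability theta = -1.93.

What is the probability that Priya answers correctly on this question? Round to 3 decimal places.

P(theta) = c + (1 − c) · 1 / (1 + exp(−D·a(theta − b)))
Exponent: 1.7 × 0.64 × (-1.93 − 0.58) = -2.7309
1/(1 + e^{2.7309}) = 0.0612
P = 0.11 + 0.89 × 0.0612 = 0.1644

0.164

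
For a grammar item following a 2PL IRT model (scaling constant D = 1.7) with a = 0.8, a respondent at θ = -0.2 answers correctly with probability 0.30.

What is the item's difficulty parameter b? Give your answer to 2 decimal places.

0.42

P(θ) = 1 / (1 + exp(−D·a(θ − b)))
logit(0.30) = ln(0.30/0.70) = -0.8473
b = θ − logit/(1.7·a) = -0.2 − (-0.8473)/1.3600 = 0.4230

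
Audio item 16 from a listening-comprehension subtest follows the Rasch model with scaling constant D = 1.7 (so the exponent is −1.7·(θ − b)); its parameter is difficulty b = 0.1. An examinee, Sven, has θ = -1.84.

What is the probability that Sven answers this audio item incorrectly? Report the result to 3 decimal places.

P(θ) = 1 / (1 + exp(−D·(θ − b)))
Exponent: 1.7 × (-1.84 − 0.1) = -3.2980
1/(1 + e^{3.2980}) = 0.0356
P = 0.0356
P(incorrect) = 1 − 0.0356 = 0.9644

0.964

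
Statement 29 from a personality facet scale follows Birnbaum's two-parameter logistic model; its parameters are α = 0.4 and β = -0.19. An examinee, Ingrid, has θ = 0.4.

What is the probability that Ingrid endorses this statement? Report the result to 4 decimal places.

0.5587

P(θ) = 1 / (1 + exp(−α(θ − β)))
Exponent: 0.4 × (0.4 − (-0.19)) = 0.2360
1/(1 + e^{-0.2360}) = 0.5587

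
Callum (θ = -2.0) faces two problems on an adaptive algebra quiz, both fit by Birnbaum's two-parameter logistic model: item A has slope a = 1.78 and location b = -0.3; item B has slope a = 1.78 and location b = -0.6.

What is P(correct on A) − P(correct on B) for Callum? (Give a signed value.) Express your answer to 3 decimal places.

P(θ) = 1 / (1 + exp(−a(θ − b)))
P_A = 0.0463
P_B = 0.0764
P_A − P_B = -0.0302

-0.030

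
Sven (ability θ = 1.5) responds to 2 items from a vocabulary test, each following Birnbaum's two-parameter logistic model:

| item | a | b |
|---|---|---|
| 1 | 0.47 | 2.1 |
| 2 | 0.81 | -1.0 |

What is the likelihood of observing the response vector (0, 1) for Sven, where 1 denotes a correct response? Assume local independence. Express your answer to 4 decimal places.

0.5036

P(θ) = 1 / (1 + exp(−a(θ − b)))
P_1 = 1/(1+e^{0.2820}) = 0.4300
P_2 = 1/(1+e^{-2.0250}) = 0.8834
L = (1−P_1) × P_2 = 0.5700 × 0.8834 = 0.50357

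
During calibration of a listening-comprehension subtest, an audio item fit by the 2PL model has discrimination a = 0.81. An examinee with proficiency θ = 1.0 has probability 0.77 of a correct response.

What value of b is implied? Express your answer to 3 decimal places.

P(θ) = 1 / (1 + exp(−a(θ − b)))
logit(0.77) = ln(0.77/0.23) = 1.2083
b = θ − logit/(a) = 1.0 − 1.2083/0.8100 = -0.4917

-0.492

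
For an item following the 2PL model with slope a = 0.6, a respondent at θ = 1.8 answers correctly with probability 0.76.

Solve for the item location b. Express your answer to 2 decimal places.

-0.12

P(θ) = 1 / (1 + exp(−a(θ − b)))
logit(0.76) = ln(0.76/0.24) = 1.1527
b = θ − logit/(a) = 1.8 − 1.1527/0.6000 = -0.1211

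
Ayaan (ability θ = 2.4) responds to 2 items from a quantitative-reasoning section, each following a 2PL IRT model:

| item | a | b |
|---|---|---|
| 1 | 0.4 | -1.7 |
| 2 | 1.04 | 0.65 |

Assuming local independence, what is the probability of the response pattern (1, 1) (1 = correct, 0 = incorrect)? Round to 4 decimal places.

0.7208

P(θ) = 1 / (1 + exp(−a(θ − b)))
P_1 = 1/(1+e^{-1.6400}) = 0.8375
P_2 = 1/(1+e^{-1.8200}) = 0.8606
L = P_1 × P_2 = 0.8375 × 0.8606 = 0.72075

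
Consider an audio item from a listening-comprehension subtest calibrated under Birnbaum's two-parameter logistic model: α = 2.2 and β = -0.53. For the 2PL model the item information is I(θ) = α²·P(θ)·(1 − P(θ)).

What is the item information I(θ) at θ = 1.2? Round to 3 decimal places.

0.103

P = 1/(1+e^{-3.8060}) = 0.9782
P(1−P) = 0.9782 × 0.0218 = 0.0213
I = α² × P(1−P) = 2.2² × 0.0213 = 0.10300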